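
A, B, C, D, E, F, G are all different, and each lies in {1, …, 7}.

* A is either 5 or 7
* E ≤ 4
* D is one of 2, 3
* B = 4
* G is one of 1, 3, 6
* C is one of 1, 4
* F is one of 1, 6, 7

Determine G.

6

B must be 4 (only option left). Eliminate 4 elsewhere: C, E.
C has just one choice, so C = 1. Eliminate 1 elsewhere: E, F, G.
The 5 still-open variables together cover exactly {2, 3, 5, 6, 7} — 5 values for 5 variables — and 5 appears only in A's list, so A = 5.
Among the 4 still-open variables, 7 fits only F (and all 4 values in {2, 3, 6, 7} must be used), so F = 7.
The 3 still-open variables together cover exactly {2, 3, 6} — 3 values for 3 variables — and 6 appears only in G's list, so G = 6.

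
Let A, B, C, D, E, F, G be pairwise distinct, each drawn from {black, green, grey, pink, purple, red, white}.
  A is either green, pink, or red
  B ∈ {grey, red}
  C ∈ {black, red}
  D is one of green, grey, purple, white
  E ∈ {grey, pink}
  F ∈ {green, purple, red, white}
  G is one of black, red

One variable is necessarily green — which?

C and G between them cover only {black, red} — a naked pair. Remove those values from A, B, F.
B's domain is down to {grey}, so B = grey. Eliminate grey elsewhere: D, E.
E has just one choice, so E = pink. Strike pink from A.
So green goes to A.

A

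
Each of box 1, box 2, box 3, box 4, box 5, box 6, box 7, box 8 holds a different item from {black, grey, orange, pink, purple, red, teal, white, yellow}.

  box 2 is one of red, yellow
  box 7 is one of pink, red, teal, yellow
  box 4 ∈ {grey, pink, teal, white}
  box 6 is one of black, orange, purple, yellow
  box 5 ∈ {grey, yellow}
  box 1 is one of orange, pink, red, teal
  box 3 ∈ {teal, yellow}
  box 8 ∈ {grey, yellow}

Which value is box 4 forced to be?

box 5 and box 8 share exactly the 2 values {grey, yellow}; by pigeonhole those values go to them, so strike grey, yellow from box 2, box 3, box 4, box 6, box 7.
box 2 must be red (only option left). Strike red from box 1, box 7.
box 3 has just one choice, so box 3 = teal. Eliminate teal elsewhere: box 1, box 4, box 7.
box 7's domain is down to {pink}, so box 7 = pink. So box 1, box 4 can't be pink.
So box 4 = white.

white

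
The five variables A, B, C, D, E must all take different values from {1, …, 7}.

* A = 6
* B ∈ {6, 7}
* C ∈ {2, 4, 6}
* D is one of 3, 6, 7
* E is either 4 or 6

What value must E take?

4

A has just one choice, so A = 6. Strike 6 from B, C, D, E.
So E = 4.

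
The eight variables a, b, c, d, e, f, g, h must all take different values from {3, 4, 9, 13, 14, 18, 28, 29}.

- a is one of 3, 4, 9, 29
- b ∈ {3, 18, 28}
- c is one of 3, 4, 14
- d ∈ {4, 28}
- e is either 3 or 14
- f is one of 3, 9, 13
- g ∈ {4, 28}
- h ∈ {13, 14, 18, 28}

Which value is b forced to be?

18

The 8 variables draw from only 8 values {3, 4, 9, 13, 14, 18, 28, 29}, so each is used; only a can be 29, hence a = 29.
The 7 still-open variables together cover exactly {3, 4, 9, 13, 14, 18, 28} — 7 values for 7 variables — and 9 appears only in f's list, so f = 9.
Among the 6 still-open variables, 13 fits only h (and all 6 values in {3, 4, 13, 14, 18, 28} must be used), so h = 13.
The 5 still-open variables together cover exactly {3, 4, 14, 18, 28} — 5 values for 5 variables — and 18 appears only in b's list, so b = 18.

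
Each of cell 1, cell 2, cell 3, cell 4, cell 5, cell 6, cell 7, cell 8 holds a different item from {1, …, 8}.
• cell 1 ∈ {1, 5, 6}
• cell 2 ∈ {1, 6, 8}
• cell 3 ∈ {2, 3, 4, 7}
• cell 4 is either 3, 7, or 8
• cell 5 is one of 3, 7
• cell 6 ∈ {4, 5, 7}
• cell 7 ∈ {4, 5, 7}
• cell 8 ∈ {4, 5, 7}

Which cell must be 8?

cell 4

Among the 8 variables, 2 fits only cell 3 (and all 8 values in {1, 2, 3, 4, 5, 6, 7, 8} must be used), so cell 3 = 2.
cell 6, cell 7, cell 8 between them cover only {4, 5, 7} — a naked triple. Remove those values from cell 1, cell 4, cell 5.
cell 5 must be 3 (only option left). Eliminate 3 elsewhere: cell 4.
So 8 goes to cell 4.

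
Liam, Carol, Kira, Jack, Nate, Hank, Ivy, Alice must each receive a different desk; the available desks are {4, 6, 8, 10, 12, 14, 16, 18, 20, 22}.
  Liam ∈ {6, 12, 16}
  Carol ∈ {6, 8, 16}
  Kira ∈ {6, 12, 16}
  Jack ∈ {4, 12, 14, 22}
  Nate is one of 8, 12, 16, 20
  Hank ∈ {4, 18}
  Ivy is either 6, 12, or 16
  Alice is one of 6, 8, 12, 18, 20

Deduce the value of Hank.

Liam, Kira, Ivy share exactly the 3 values {6, 12, 16}; by pigeonhole those values go to them, so strike 6, 12, 16 from Carol, Jack, Nate, Alice.
Carol has just one choice, so Carol = 8. Eliminate 8 elsewhere: Nate, Alice.
That leaves Nate = 20. Remove 20 from Alice.
That leaves Alice = 18. Strike 18 from Hank.
So Hank = 4.

4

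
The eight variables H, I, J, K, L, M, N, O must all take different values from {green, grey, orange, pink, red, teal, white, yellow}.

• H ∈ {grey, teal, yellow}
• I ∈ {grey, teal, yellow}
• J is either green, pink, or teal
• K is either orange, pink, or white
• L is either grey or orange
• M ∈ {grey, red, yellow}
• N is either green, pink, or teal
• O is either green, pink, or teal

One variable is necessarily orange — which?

The 8 variables draw from only 8 values {green, grey, orange, pink, red, teal, white, yellow}, so each is used; only M can be red, hence M = red.
The 7 still-open variables together cover exactly {green, grey, orange, pink, teal, white, yellow} — 7 values for 7 variables — and white appears only in K's list, so K = white.
The 6 still-open variables together cover exactly {green, grey, orange, pink, teal, yellow} — 6 values for 6 variables — and orange appears only in L's list, so L = orange.

L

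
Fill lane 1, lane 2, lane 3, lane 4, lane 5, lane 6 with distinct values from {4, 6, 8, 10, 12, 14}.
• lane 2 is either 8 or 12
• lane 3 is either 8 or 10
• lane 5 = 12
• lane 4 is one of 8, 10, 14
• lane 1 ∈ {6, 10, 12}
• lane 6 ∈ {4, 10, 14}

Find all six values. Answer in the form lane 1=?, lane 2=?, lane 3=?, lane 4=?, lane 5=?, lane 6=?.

lane 1=6, lane 2=8, lane 3=10, lane 4=14, lane 5=12, lane 6=4

lane 5 must be 12 (only option left). Eliminate 12 elsewhere: lane 1, lane 2.
lane 2's domain is down to {8}, so lane 2 = 8. Eliminate 8 elsewhere: lane 3, lane 4.
lane 3 must be 10 (only option left). Eliminate 10 elsewhere: lane 1, lane 4, lane 6.
lane 4 must be 14 (only option left). So lane 6 can't be 14.
That leaves lane 6 = 4.
lane 1 has just one choice, so lane 1 = 6.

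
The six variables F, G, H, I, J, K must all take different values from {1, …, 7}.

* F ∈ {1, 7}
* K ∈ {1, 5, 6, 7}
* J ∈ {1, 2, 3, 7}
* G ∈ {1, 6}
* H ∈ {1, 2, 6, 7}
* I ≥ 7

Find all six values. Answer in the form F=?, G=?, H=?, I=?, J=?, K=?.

F=1, G=6, H=2, I=7, J=3, K=5

I must be 7 (only option left). Remove 7 from F, H, J, K.
F's domain is down to {1}, so F = 1. So G, H, J, K can't be 1.
G must be 6 (only option left). So H, K can't be 6.
H's domain is down to {2}, so H = 2. Strike 2 from J.
That leaves J = 3.
K has just one choice, so K = 5.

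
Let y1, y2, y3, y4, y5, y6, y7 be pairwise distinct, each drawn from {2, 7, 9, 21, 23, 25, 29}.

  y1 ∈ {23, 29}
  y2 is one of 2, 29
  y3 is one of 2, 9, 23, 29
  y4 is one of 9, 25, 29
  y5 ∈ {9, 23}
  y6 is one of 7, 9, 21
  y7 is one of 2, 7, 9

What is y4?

The 7 variables draw from only 7 values {2, 7, 9, 21, 23, 25, 29}, so each is used; only y6 can be 21, hence y6 = 21.
Among the 6 still-open variables, 7 fits only y7 (and all 6 values in {2, 7, 9, 23, 25, 29} must be used), so y7 = 7.
Among the 5 still-open variables, 25 fits only y4 (and all 5 values in {2, 9, 23, 25, 29} must be used), so y4 = 25.

25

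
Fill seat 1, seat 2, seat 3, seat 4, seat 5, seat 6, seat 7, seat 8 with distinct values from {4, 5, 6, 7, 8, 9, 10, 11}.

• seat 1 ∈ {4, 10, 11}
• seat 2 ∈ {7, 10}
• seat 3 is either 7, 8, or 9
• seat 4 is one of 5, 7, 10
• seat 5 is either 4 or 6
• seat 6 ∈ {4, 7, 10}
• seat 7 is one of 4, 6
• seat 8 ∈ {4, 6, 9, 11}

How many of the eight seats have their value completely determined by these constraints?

4

Among the 8 variables, 5 fits only seat 4 (and all 8 values in {4, 5, 6, 7, 8, 9, 10, 11} must be used), so seat 4 = 5.
The 7 still-open variables together cover exactly {4, 6, 7, 8, 9, 10, 11} — 7 values for 7 variables — and 8 appears only in seat 3's list, so seat 3 = 8.
Among the 6 still-open variables, 9 fits only seat 8 (and all 6 values in {4, 6, 7, 9, 10, 11} must be used), so seat 8 = 9.
The 5 still-open variables together cover exactly {4, 6, 7, 10, 11} — 5 values for 5 variables — and 11 appears only in seat 1's list, so seat 1 = 11.
seat 5 and seat 7 share exactly the 2 values {4, 6}; by pigeonhole those values go to them, so strike 4, 6 from seat 6.
Determined: seat 1=11, seat 3=8, seat 4=5, seat 8=9. The other seats each still have more than one consistent value. That makes 4.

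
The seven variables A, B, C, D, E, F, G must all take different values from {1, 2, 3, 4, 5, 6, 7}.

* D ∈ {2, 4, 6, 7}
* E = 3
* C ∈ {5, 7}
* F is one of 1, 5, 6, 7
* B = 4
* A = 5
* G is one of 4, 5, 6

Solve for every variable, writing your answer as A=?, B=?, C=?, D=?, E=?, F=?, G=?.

A has just one choice, so A = 5. So C, F, G can't be 5.
That leaves B = 4. Remove 4 from D, G.
That leaves C = 7. Strike 7 from D, F.
E has just one choice, so E = 3.
That leaves G = 6. Remove 6 from D, F.
D's domain is down to {2}, so D = 2.
F's domain is down to {1}, so F = 1.

A=5, B=4, C=7, D=2, E=3, F=1, G=6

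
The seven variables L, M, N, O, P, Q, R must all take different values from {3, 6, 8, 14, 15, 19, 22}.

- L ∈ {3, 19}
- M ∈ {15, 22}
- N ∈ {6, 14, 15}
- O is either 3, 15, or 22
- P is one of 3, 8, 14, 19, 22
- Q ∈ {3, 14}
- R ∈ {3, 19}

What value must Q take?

The 7 variables together cover exactly {3, 6, 8, 14, 15, 19, 22} — 7 values for 7 variables — and 6 appears only in N's list, so N = 6.
The 6 still-open variables together cover exactly {3, 8, 14, 15, 19, 22} — 6 values for 6 variables — and 8 appears only in P's list, so P = 8.
Among the 5 still-open variables, 14 fits only Q (and all 5 values in {3, 14, 15, 19, 22} must be used), so Q = 14.

14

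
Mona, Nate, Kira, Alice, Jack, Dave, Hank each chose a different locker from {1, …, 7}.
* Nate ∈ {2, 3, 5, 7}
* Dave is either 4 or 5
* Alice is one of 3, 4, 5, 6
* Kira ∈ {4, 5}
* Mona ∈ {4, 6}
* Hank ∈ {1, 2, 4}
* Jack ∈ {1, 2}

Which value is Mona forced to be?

Among the 7 variables, 7 fits only Nate (and all 7 values in {1, 2, 3, 4, 5, 6, 7} must be used), so Nate = 7.
The 6 still-open variables draw from only 6 values {1, 2, 3, 4, 5, 6}, so each is used; only Alice can be 3, hence Alice = 3.
The 5 still-open variables together cover exactly {1, 2, 4, 5, 6} — 5 values for 5 variables — and 6 appears only in Mona's list, so Mona = 6.

6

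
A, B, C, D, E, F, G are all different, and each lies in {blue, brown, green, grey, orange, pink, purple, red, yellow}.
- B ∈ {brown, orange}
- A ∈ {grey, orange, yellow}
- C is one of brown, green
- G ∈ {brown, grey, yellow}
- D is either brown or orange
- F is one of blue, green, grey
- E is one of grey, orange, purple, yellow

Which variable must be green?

The 7 variables together cover exactly {blue, brown, green, grey, orange, purple, yellow} — 7 values for 7 variables — and blue appears only in F's list, so F = blue.
The 6 still-open variables together cover exactly {brown, green, grey, orange, purple, yellow} — 6 values for 6 variables — and green appears only in C's list, so C = green.

C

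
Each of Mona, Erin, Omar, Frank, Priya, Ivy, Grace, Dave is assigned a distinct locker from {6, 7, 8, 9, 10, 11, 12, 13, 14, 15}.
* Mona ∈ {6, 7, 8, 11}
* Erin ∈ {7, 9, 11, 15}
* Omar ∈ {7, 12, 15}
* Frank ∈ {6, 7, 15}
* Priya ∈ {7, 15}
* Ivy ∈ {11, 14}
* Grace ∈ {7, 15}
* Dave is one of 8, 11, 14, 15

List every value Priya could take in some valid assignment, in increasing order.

The 8 variables draw from only 8 values {6, 7, 8, 9, 11, 12, 14, 15}, so each is used; only Erin can be 9, hence Erin = 9.
Among the 7 still-open variables, 12 fits only Omar (and all 7 values in {6, 7, 8, 11, 12, 14, 15} must be used), so Omar = 12.
The 2 variables Priya and Grace are confined to {7, 15}, which locks those values in; drop them from Mona, Frank, Dave.
Frank's domain is down to {6}, so Frank = 6. Eliminate 6 elsewhere: Mona.
No further eliminations apply; Priya can still be any of 7, 15.

7, 15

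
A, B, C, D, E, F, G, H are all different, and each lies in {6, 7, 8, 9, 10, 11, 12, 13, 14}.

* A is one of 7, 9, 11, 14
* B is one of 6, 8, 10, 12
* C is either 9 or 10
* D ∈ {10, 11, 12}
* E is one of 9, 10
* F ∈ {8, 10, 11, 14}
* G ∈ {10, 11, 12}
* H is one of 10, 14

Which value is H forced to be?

Among the 8 variables, 6 fits only B (and all 8 values in {6, 7, 8, 9, 10, 11, 12, 14} must be used), so B = 6.
The 7 still-open variables draw from only 7 values {7, 8, 9, 10, 11, 12, 14}, so each is used; only A can be 7, hence A = 7.
The 6 still-open variables together cover exactly {8, 9, 10, 11, 12, 14} — 6 values for 6 variables — and 8 appears only in F's list, so F = 8.
The 5 still-open variables together cover exactly {9, 10, 11, 12, 14} — 5 values for 5 variables — and 14 appears only in H's list, so H = 14.

14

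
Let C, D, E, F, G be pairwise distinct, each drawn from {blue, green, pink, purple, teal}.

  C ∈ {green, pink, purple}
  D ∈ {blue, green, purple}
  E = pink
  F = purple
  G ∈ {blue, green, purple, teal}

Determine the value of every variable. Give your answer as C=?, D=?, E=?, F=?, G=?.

E's domain is down to {pink}, so E = pink. Remove pink from C.
F has just one choice, so F = purple. So C, D, G can't be purple.
C must be green (only option left). Strike green from D, G.
D must be blue (only option left). Remove blue from G.
G's domain is down to {teal}, so G = teal.

C=green, D=blue, E=pink, F=purple, G=teal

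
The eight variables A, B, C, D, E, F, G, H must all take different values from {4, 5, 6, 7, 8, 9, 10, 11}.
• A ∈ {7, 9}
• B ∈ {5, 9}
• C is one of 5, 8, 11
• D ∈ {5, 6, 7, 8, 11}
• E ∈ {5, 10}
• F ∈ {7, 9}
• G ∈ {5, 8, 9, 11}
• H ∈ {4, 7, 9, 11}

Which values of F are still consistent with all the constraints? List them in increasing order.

Among the 8 variables, 4 fits only H (and all 8 values in {4, 5, 6, 7, 8, 9, 10, 11} must be used), so H = 4.
The 7 still-open variables together cover exactly {5, 6, 7, 8, 9, 10, 11} — 7 values for 7 variables — and 6 appears only in D's list, so D = 6.
Among the 6 still-open variables, 10 fits only E (and all 6 values in {5, 7, 8, 9, 10, 11} must be used), so E = 10.
A and F between them cover only {7, 9} — a naked pair. Remove those values from B, G.
B has just one choice, so B = 5. Remove 5 from C, G.
No further eliminations apply; F can still be any of 7, 9.

7, 9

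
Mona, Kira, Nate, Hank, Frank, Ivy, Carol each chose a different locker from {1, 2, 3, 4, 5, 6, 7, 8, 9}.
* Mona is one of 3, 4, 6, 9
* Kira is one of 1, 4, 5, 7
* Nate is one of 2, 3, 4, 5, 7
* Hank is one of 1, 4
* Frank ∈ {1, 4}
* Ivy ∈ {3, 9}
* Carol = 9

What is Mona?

6

Carol has just one choice, so Carol = 9. So Mona, Ivy can't be 9.
Ivy must be 3 (only option left). So Mona, Nate can't be 3.
The 2 variables Hank and Frank are confined to {1, 4}, which locks those values in; drop them from Mona, Kira, Nate.
So Mona = 6.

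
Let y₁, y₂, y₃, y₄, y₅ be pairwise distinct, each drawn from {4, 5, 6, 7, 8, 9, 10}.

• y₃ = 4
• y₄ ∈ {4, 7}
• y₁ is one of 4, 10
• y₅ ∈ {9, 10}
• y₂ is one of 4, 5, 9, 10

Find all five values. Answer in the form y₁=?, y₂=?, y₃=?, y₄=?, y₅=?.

y₁=10, y₂=5, y₃=4, y₄=7, y₅=9

y₃ must be 4 (only option left). Strike 4 from y₁, y₂, y₄.
y₄'s domain is down to {7}, so y₄ = 7.
y₁'s domain is down to {10}, so y₁ = 10. Eliminate 10 elsewhere: y₂, y₅.
y₅ must be 9 (only option left). Remove 9 from y₂.
y₂ has just one choice, so y₂ = 5.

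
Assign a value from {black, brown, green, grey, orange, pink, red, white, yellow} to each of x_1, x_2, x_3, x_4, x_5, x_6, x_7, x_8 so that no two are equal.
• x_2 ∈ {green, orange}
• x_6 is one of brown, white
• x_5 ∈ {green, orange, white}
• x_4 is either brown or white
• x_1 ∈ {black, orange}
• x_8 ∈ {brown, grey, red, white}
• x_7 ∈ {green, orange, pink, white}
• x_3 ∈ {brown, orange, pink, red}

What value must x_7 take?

pink

The 8 variables draw from only 8 values {black, brown, green, grey, orange, pink, red, white}, so each is used; only x_1 can be black, hence x_1 = black.
The 7 still-open variables draw from only 7 values {brown, green, grey, orange, pink, red, white}, so each is used; only x_8 can be grey, hence x_8 = grey.
The 6 still-open variables draw from only 6 values {brown, green, orange, pink, red, white}, so each is used; only x_3 can be red, hence x_3 = red.
The 5 still-open variables together cover exactly {brown, green, orange, pink, white} — 5 values for 5 variables — and pink appears only in x_7's list, so x_7 = pink.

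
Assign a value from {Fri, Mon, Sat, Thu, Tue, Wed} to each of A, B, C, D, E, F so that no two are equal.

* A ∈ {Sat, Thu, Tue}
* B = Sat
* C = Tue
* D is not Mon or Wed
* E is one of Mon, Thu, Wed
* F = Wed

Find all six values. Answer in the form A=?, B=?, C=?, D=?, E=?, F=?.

B must be Sat (only option left). So A, D can't be Sat.
That leaves C = Tue. Strike Tue from A, D.
That leaves F = Wed. Remove Wed from E.
That leaves A = Thu. Strike Thu from D, E.
D's domain is down to {Fri}, so D = Fri.
That leaves E = Mon.

A=Thu, B=Sat, C=Tue, D=Fri, E=Mon, F=Wed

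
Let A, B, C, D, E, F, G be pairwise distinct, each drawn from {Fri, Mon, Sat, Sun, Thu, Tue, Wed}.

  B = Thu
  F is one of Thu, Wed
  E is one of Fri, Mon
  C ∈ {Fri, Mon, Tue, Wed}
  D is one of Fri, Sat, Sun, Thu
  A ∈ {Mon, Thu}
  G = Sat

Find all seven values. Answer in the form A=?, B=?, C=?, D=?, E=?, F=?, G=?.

A=Mon, B=Thu, C=Tue, D=Sun, E=Fri, F=Wed, G=Sat

B has just one choice, so B = Thu. Strike Thu from A, D, F.
That leaves F = Wed. Strike Wed from C.
That leaves G = Sat. So D can't be Sat.
A has just one choice, so A = Mon. So C, E can't be Mon.
That leaves E = Fri. Eliminate Fri elsewhere: C, D.
That leaves C = Tue.
D has just one choice, so D = Sun.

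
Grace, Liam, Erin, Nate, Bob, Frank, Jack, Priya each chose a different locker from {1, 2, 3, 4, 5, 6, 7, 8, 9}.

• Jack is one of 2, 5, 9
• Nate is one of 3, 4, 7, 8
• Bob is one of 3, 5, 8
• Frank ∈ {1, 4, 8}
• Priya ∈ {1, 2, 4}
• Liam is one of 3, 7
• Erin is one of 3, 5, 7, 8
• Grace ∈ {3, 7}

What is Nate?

The 8 variables together cover exactly {1, 2, 3, 4, 5, 7, 8, 9} — 8 values for 8 variables — and 9 appears only in Jack's list, so Jack = 9.
The 7 still-open variables draw from only 7 values {1, 2, 3, 4, 5, 7, 8}, so each is used; only Priya can be 2, hence Priya = 2.
The 6 still-open variables draw from only 6 values {1, 3, 4, 5, 7, 8}, so each is used; only Frank can be 1, hence Frank = 1.
Among the 5 still-open variables, 4 fits only Nate (and all 5 values in {3, 4, 5, 7, 8} must be used), so Nate = 4.

4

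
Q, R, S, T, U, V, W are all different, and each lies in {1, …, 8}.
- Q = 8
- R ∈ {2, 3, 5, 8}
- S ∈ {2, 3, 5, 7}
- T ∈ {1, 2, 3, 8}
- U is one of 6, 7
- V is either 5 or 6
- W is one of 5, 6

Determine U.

Q must be 8 (only option left). Strike 8 from R, T.
The 6 still-open variables together cover exactly {1, 2, 3, 5, 6, 7} — 6 values for 6 variables — and 1 appears only in T's list, so T = 1.
The 2 variables V and W are confined to {5, 6}, which locks those values in; drop them from R, S, U.
So U = 7.

7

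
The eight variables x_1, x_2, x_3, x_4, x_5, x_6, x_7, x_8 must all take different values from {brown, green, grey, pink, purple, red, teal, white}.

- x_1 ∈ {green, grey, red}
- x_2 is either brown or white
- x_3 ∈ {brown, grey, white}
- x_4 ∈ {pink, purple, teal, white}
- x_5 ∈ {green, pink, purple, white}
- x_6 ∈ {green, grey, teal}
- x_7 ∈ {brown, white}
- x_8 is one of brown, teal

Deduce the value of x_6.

The 8 variables draw from only 8 values {brown, green, grey, pink, purple, red, teal, white}, so each is used; only x_1 can be red, hence x_1 = red.
x_2 and x_7 between them cover only {brown, white} — a naked pair. Remove those values from x_3, x_4, x_5, x_8.
That leaves x_3 = grey. Remove grey from x_6.
x_8 has just one choice, so x_8 = teal. Remove teal from x_4, x_6.
So x_6 = green.

green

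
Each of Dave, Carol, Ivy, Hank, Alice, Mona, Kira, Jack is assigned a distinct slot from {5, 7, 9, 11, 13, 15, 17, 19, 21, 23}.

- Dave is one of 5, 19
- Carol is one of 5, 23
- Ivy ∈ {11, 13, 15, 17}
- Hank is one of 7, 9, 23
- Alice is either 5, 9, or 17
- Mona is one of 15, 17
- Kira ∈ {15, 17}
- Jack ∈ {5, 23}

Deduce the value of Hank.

7

Carol and Jack between them cover only {5, 23} — a naked pair. Remove those values from Dave, Hank, Alice.
Dave's domain is down to {19}, so Dave = 19.
Mona and Kira share exactly the 2 values {15, 17}; by pigeonhole those values go to them, so strike 15, 17 from Ivy, Alice.
That leaves Alice = 9. Eliminate 9 elsewhere: Hank.
So Hank = 7.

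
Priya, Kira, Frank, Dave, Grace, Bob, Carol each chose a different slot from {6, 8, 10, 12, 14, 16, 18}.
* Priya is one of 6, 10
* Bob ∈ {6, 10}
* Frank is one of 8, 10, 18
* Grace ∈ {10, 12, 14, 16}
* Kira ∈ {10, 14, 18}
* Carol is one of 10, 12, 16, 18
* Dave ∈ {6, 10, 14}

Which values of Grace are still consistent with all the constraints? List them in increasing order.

The 7 variables draw from only 7 values {6, 8, 10, 12, 14, 16, 18}, so each is used; only Frank can be 8, hence Frank = 8.
The 2 variables Priya and Bob are confined to {6, 10}, which locks those values in; drop them from Kira, Dave, Grace, Carol.
That leaves Dave = 14. Strike 14 from Kira, Grace.
That leaves Kira = 18. So Carol can't be 18.
No further eliminations apply; Grace can still be any of 12, 16.

12, 16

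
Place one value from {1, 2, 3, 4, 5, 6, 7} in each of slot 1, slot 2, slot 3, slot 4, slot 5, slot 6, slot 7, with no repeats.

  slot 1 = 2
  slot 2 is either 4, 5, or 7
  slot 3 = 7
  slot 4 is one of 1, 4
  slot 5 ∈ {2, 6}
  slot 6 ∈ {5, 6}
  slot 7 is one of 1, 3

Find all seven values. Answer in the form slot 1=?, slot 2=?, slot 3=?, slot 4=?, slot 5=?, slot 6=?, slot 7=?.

slot 1=2, slot 2=4, slot 3=7, slot 4=1, slot 5=6, slot 6=5, slot 7=3

slot 1 must be 2 (only option left). Remove 2 from slot 5.
That leaves slot 3 = 7. Remove 7 from slot 2.
That leaves slot 5 = 6. So slot 6 can't be 6.
slot 6 must be 5 (only option left). Remove 5 from slot 2.
That leaves slot 2 = 4. Remove 4 from slot 4.
slot 4's domain is down to {1}, so slot 4 = 1. So slot 7 can't be 1.
That leaves slot 7 = 3.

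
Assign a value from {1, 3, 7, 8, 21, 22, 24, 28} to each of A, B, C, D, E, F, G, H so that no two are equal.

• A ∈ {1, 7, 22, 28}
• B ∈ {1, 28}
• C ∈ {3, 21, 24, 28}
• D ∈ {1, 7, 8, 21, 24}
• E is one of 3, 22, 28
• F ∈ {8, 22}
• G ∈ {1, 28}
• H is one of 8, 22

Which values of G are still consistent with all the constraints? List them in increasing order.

B and G share exactly the 2 values {1, 28}; by pigeonhole those values go to them, so strike 1, 28 from A, C, D, E.
The 2 variables F and H are confined to {8, 22}, which locks those values in; drop them from A, D, E.
A's domain is down to {7}, so A = 7. So D can't be 7.
E has just one choice, so E = 3. Strike 3 from C.
No further eliminations apply; G can still be any of 1, 28.

1, 28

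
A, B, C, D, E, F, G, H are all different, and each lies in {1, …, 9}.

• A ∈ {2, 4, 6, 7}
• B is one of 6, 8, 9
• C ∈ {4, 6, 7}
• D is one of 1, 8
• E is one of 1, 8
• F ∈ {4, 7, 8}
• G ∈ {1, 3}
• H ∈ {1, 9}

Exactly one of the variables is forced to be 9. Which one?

The 8 variables together cover exactly {1, 2, 3, 4, 6, 7, 8, 9} — 8 values for 8 variables — and 2 appears only in A's list, so A = 2.
The 7 still-open variables together cover exactly {1, 3, 4, 6, 7, 8, 9} — 7 values for 7 variables — and 3 appears only in G's list, so G = 3.
The 2 variables D and E are confined to {1, 8}, which locks those values in; drop them from B, F, H.
So 9 goes to H.

H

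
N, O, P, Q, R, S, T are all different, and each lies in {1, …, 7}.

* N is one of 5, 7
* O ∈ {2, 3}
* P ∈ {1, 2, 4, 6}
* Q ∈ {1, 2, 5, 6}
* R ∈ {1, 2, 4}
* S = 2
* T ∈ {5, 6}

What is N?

S has just one choice, so S = 2. Eliminate 2 elsewhere: O, P, Q, R.
That leaves O = 3.
The 5 still-open variables together cover exactly {1, 4, 5, 6, 7} — 5 values for 5 variables — and 7 appears only in N's list, so N = 7.

7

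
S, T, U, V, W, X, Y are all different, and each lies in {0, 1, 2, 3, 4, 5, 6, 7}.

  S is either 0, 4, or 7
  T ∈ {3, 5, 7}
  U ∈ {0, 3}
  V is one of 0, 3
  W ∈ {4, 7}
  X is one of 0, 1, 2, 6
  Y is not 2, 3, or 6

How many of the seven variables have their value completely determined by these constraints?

2

The 2 variables U and V are confined to {0, 3}, which locks those values in; drop them from S, T, X, Y.
S and W share exactly the 2 values {4, 7}; by pigeonhole those values go to them, so strike 4, 7 from T, Y.
T has just one choice, so T = 5. Strike 5 from Y.
Y must be 1 (only option left). So X can't be 1.
Determined: T=5, Y=1. The other variables each still have more than one consistent value. That makes 2.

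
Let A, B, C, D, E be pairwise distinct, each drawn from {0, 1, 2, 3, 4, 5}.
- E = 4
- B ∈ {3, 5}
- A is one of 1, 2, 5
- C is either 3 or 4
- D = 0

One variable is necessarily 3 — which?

D's domain is down to {0}, so D = 0.
E must be 4 (only option left). Strike 4 from C.
So 3 goes to C.

C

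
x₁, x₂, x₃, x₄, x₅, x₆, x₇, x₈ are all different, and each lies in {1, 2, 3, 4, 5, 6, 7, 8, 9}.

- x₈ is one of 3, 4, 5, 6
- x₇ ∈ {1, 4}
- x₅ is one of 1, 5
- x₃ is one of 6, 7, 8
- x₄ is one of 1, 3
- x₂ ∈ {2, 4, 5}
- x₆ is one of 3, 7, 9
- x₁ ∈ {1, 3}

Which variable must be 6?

x₈

x₁ and x₄ between them cover only {1, 3} — a naked pair. Remove those values from x₅, x₆, x₇, x₈.
x₅ has just one choice, so x₅ = 5. So x₂, x₈ can't be 5.
That leaves x₇ = 4. Eliminate 4 elsewhere: x₂, x₈.
So 6 goes to x₈.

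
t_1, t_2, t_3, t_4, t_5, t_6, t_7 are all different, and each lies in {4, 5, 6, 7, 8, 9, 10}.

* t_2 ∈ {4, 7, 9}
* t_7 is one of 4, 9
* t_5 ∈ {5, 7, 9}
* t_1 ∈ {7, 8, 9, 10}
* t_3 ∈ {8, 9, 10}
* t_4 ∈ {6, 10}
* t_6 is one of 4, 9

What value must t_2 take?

The 7 variables draw from only 7 values {4, 5, 6, 7, 8, 9, 10}, so each is used; only t_5 can be 5, hence t_5 = 5.
The 6 still-open variables draw from only 6 values {4, 6, 7, 8, 9, 10}, so each is used; only t_4 can be 6, hence t_4 = 6.
t_6 and t_7 between them cover only {4, 9} — a naked pair. Remove those values from t_1, t_2, t_3.
So t_2 = 7.

7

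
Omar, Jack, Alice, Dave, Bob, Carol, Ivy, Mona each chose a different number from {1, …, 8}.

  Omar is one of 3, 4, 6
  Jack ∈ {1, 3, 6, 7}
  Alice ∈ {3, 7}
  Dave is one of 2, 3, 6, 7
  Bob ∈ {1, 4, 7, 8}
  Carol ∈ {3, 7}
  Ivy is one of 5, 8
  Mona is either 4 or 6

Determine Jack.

1

The 8 variables draw from only 8 values {1, 2, 3, 4, 5, 6, 7, 8}, so each is used; only Dave can be 2, hence Dave = 2.
The 7 still-open variables together cover exactly {1, 3, 4, 5, 6, 7, 8} — 7 values for 7 variables — and 5 appears only in Ivy's list, so Ivy = 5.
Among the 6 still-open variables, 8 fits only Bob (and all 6 values in {1, 3, 4, 6, 7, 8} must be used), so Bob = 8.
The 5 still-open variables together cover exactly {1, 3, 4, 6, 7} — 5 values for 5 variables — and 1 appears only in Jack's list, so Jack = 1.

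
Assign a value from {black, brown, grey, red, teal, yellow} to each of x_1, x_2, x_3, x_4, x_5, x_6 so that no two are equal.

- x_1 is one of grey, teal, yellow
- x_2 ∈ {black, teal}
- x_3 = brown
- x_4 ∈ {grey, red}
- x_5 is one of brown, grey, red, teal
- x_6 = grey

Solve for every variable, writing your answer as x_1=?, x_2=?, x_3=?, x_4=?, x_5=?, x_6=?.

x_3 has just one choice, so x_3 = brown. Strike brown from x_5.
x_6 must be grey (only option left). Remove grey from x_1, x_4, x_5.
x_4's domain is down to {red}, so x_4 = red. Strike red from x_5.
x_5's domain is down to {teal}, so x_5 = teal. Eliminate teal elsewhere: x_1, x_2.
That leaves x_1 = yellow.
x_2 has just one choice, so x_2 = black.

x_1=yellow, x_2=black, x_3=brown, x_4=red, x_5=teal, x_6=grey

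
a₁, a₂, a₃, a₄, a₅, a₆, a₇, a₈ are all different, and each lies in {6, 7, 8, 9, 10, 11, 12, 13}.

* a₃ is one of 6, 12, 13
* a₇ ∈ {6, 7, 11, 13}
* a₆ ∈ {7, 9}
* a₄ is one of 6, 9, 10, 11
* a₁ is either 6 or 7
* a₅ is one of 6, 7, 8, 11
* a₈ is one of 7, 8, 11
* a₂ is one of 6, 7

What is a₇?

13

Among the 8 variables, 10 fits only a₄ (and all 8 values in {6, 7, 8, 9, 10, 11, 12, 13} must be used), so a₄ = 10.
The 7 still-open variables together cover exactly {6, 7, 8, 9, 11, 12, 13} — 7 values for 7 variables — and 9 appears only in a₆'s list, so a₆ = 9.
The 6 still-open variables draw from only 6 values {6, 7, 8, 11, 12, 13}, so each is used; only a₃ can be 12, hence a₃ = 12.
The 5 still-open variables together cover exactly {6, 7, 8, 11, 13} — 5 values for 5 variables — and 13 appears only in a₇'s list, so a₇ = 13.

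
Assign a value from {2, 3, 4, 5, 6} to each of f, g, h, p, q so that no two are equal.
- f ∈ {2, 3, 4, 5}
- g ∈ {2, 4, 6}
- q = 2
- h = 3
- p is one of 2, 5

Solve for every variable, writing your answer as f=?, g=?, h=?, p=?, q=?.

f=4, g=6, h=3, p=5, q=2

h must be 3 (only option left). Strike 3 from f.
q's domain is down to {2}, so q = 2. Eliminate 2 elsewhere: f, g, p.
p must be 5 (only option left). Strike 5 from f.
f's domain is down to {4}, so f = 4. Remove 4 from g.
g must be 6 (only option left).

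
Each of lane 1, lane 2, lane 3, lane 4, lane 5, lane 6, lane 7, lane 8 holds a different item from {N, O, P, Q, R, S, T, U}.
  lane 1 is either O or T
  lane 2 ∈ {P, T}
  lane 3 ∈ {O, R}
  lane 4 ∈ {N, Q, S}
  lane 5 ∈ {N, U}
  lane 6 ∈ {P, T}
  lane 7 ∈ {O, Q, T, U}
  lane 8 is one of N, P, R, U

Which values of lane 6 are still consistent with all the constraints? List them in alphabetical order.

The 8 variables together cover exactly {N, O, P, Q, R, S, T, U} — 8 values for 8 variables — and S appears only in lane 4's list, so lane 4 = S.
The 7 still-open variables together cover exactly {N, O, P, Q, R, T, U} — 7 values for 7 variables — and Q appears only in lane 7's list, so lane 7 = Q.
lane 2 and lane 6 between them cover only {P, T} — a naked pair. Remove those values from lane 1, lane 8.
lane 1 must be O (only option left). So lane 3 can't be O.
lane 3 has just one choice, so lane 3 = R. Strike R from lane 8.
No further eliminations apply; lane 6 can still be any of P, T.

P, T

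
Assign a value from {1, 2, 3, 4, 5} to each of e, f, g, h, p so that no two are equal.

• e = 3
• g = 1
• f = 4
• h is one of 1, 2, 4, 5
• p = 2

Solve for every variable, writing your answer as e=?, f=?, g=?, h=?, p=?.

e must be 3 (only option left).
That leaves f = 4. Strike 4 from h.
That leaves g = 1. Eliminate 1 elsewhere: h.
p has just one choice, so p = 2. Eliminate 2 elsewhere: h.
That leaves h = 5.

e=3, f=4, g=1, h=5, p=2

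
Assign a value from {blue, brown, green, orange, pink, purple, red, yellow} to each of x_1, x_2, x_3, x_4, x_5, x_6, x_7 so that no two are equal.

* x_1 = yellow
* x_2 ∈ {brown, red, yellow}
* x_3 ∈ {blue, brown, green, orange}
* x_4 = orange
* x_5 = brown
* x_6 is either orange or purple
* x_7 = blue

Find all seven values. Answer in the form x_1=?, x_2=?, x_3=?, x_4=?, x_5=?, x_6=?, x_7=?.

x_1 has just one choice, so x_1 = yellow. So x_2 can't be yellow.
x_4 must be orange (only option left). Strike orange from x_3, x_6.
That leaves x_5 = brown. Strike brown from x_2, x_3.
That leaves x_6 = purple.
That leaves x_7 = blue. Eliminate blue elsewhere: x_3.
x_2's domain is down to {red}, so x_2 = red.
x_3 has just one choice, so x_3 = green.

x_1=yellow, x_2=red, x_3=green, x_4=orange, x_5=brown, x_6=purple, x_7=blue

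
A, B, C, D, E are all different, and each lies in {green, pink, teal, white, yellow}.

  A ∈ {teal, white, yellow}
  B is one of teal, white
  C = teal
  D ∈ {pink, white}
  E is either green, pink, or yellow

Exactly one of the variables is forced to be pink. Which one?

C's domain is down to {teal}, so C = teal. So A, B can't be teal.
B has just one choice, so B = white. So A, D can't be white.
So pink goes to D.

D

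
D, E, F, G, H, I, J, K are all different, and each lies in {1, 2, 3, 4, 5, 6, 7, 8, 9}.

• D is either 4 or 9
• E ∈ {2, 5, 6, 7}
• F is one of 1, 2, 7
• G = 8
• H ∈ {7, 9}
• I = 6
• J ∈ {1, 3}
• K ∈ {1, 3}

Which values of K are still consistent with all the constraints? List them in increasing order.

G's domain is down to {8}, so G = 8.
I must be 6 (only option left). Eliminate 6 elsewhere: E.
The 2 variables J and K are confined to {1, 3}, which locks those values in; drop them from F.
No further eliminations apply; K can still be any of 1, 3.

1, 3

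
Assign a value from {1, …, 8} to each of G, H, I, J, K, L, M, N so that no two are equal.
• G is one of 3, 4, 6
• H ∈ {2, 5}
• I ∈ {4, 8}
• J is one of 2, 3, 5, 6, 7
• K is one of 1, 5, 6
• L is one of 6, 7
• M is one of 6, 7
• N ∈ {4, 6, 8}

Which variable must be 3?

G

The 8 variables draw from only 8 values {1, 2, 3, 4, 5, 6, 7, 8}, so each is used; only K can be 1, hence K = 1.
L and M between them cover only {6, 7} — a naked pair. Remove those values from G, J, N.
I and N between them cover only {4, 8} — a naked pair. Remove those values from G.
So 3 goes to G.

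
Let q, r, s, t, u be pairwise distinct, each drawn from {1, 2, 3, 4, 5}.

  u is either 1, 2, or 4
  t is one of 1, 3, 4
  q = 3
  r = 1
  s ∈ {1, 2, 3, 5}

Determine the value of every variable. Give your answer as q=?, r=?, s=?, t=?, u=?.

q=3, r=1, s=5, t=4, u=2

q must be 3 (only option left). Strike 3 from s, t.
r must be 1 (only option left). So s, t, u can't be 1.
That leaves t = 4. Eliminate 4 elsewhere: u.
u has just one choice, so u = 2. Eliminate 2 elsewhere: s.
That leaves s = 5.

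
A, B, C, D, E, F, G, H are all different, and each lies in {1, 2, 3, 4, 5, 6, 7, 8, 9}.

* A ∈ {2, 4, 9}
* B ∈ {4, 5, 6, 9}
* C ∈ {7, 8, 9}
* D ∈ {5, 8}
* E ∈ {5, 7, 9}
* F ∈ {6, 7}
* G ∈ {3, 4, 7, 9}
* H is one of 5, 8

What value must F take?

6

The 8 variables together cover exactly {2, 3, 4, 5, 6, 7, 8, 9} — 8 values for 8 variables — and 2 appears only in A's list, so A = 2.
Among the 7 still-open variables, 3 fits only G (and all 7 values in {3, 4, 5, 6, 7, 8, 9} must be used), so G = 3.
The 6 still-open variables together cover exactly {4, 5, 6, 7, 8, 9} — 6 values for 6 variables — and 4 appears only in B's list, so B = 4.
The 5 still-open variables together cover exactly {5, 6, 7, 8, 9} — 5 values for 5 variables — and 6 appears only in F's list, so F = 6.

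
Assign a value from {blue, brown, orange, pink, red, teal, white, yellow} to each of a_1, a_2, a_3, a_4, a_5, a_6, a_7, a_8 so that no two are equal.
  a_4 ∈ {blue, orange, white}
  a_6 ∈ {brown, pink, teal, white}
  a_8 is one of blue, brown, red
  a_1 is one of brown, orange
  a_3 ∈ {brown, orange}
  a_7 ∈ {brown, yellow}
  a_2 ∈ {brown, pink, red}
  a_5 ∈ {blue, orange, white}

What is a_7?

The 8 variables together cover exactly {blue, brown, orange, pink, red, teal, white, yellow} — 8 values for 8 variables — and teal appears only in a_6's list, so a_6 = teal.
Among the 7 still-open variables, pink fits only a_2 (and all 7 values in {blue, brown, orange, pink, red, white, yellow} must be used), so a_2 = pink.
The 6 still-open variables draw from only 6 values {blue, brown, orange, red, white, yellow}, so each is used; only a_8 can be red, hence a_8 = red.
The 5 still-open variables together cover exactly {blue, brown, orange, white, yellow} — 5 values for 5 variables — and yellow appears only in a_7's list, so a_7 = yellow.

yellow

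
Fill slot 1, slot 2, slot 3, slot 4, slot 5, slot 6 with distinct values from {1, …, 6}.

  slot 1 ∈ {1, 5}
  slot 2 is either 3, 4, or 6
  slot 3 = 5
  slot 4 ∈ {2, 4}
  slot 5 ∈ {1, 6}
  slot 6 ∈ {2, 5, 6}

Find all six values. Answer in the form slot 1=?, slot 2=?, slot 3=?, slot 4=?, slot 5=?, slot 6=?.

slot 3's domain is down to {5}, so slot 3 = 5. So slot 1, slot 6 can't be 5.
slot 1's domain is down to {1}, so slot 1 = 1. So slot 5 can't be 1.
That leaves slot 5 = 6. Strike 6 from slot 2, slot 6.
slot 6's domain is down to {2}, so slot 6 = 2. Eliminate 2 elsewhere: slot 4.
That leaves slot 4 = 4. Eliminate 4 elsewhere: slot 2.
slot 2 must be 3 (only option left).

slot 1=1, slot 2=3, slot 3=5, slot 4=4, slot 5=6, slot 6=2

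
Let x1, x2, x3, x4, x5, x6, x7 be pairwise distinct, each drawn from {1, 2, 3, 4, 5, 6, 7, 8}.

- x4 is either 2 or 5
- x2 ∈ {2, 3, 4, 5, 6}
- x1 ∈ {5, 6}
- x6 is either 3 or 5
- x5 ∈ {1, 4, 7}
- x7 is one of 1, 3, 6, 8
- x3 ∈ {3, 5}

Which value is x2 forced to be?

The 2 variables x3 and x6 are confined to {3, 5}, which locks those values in; drop them from x1, x2, x4, x7.
x1 must be 6 (only option left). Remove 6 from x2, x7.
That leaves x4 = 2. Remove 2 from x2.
So x2 = 4.

4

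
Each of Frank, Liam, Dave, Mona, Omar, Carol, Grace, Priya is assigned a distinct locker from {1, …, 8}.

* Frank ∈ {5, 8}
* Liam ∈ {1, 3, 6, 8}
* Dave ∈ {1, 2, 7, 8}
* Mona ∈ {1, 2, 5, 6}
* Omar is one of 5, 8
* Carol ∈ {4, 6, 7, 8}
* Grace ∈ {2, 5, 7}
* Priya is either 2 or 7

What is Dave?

The 8 variables together cover exactly {1, 2, 3, 4, 5, 6, 7, 8} — 8 values for 8 variables — and 3 appears only in Liam's list, so Liam = 3.
The 7 still-open variables together cover exactly {1, 2, 4, 5, 6, 7, 8} — 7 values for 7 variables — and 4 appears only in Carol's list, so Carol = 4.
The 6 still-open variables draw from only 6 values {1, 2, 5, 6, 7, 8}, so each is used; only Mona can be 6, hence Mona = 6.
Among the 5 still-open variables, 1 fits only Dave (and all 5 values in {1, 2, 5, 7, 8} must be used), so Dave = 1.

1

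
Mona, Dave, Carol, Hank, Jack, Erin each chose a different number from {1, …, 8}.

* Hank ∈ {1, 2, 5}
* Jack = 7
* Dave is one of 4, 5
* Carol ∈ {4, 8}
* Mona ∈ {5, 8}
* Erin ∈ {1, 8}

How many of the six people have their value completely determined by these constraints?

Jack has just one choice, so Jack = 7.
The 5 still-open variables together cover exactly {1, 2, 4, 5, 8} — 5 values for 5 variables — and 2 appears only in Hank's list, so Hank = 2.
The 4 still-open variables draw from only 4 values {1, 4, 5, 8}, so each is used; only Erin can be 1, hence Erin = 1.
Determined: Hank=2, Jack=7, Erin=1. The other people each still have more than one consistent value. That makes 3.

3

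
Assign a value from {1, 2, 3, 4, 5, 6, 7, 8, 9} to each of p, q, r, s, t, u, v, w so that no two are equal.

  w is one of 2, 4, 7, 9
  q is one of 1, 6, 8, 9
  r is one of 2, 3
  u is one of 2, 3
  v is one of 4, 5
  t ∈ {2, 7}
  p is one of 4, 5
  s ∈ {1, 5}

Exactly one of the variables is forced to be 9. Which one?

The 2 variables p and v are confined to {4, 5}, which locks those values in; drop them from s, w.
s must be 1 (only option left). So q can't be 1.
The 2 variables r and u are confined to {2, 3}, which locks those values in; drop them from t, w.
t must be 7 (only option left). Eliminate 7 elsewhere: w.
So 9 goes to w.

w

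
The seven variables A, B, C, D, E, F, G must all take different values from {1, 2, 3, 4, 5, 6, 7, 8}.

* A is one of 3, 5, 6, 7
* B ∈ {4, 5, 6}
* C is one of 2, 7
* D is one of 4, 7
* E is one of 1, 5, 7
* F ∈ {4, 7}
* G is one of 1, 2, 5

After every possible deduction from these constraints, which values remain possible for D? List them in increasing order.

The 7 variables together cover exactly {1, 2, 3, 4, 5, 6, 7} — 7 values for 7 variables — and 3 appears only in A's list, so A = 3.
The 6 still-open variables draw from only 6 values {1, 2, 4, 5, 6, 7}, so each is used; only B can be 6, hence B = 6.
The 2 variables D and F are confined to {4, 7}, which locks those values in; drop them from C, E.
C's domain is down to {2}, so C = 2. Strike 2 from G.
No further eliminations apply; D can still be any of 4, 7.

4, 7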